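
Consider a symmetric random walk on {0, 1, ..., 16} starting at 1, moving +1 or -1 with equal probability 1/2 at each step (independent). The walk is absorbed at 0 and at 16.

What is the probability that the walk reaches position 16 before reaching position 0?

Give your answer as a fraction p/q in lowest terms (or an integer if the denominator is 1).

Symmetric walk (p = 1/2): the harmonic-function argument gives P(hit 16 before 0 | start at 1) = a/N.
P = 1/16 = 1/16

Answer: 1/16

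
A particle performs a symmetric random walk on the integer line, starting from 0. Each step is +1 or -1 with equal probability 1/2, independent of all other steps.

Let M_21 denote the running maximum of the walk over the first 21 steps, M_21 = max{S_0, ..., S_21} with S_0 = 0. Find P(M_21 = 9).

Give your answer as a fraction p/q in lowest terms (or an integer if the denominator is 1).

Let M_21 = max(S_0,...,S_21). Use the reflection principle: for j ≥ 1, #{paths with M_21 ≥ j} = #{S_21 ≥ j} + #{S_21 ≥ j+1}.
By reflection, #{M_21 ≥ 9} = #{S_21 ≥ 9} + #{S_21 ≥ 10} = 82160 + 27896 = 110056.
#{M_21 ≥ 10} = #{S_21 ≥ 10} + #{S_21 ≥ 11} = 27896 + 27896 = 55792.
#{M_21 = 9} = 110056 - 55792 = 54264.
P(M_21 = 9) = 54264/2097152 = 6783/262144

Answer: 6783/262144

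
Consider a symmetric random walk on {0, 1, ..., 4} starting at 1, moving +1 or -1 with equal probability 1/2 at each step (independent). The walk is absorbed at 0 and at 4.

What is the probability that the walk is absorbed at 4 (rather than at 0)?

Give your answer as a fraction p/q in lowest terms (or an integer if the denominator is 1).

Answer: 1/4

Derivation:
Symmetric walk (p = 1/2): the harmonic-function argument gives P(hit 4 before 0 | start at 1) = a/N.
P = 1/4 = 1/4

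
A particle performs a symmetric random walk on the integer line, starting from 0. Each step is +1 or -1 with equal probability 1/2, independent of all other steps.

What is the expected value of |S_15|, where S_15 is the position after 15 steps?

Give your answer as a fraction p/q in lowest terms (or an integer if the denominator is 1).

Answer: 6435/2048

Derivation:
S_15 takes values m ≡ 1 (mod 2) with |m| ≤ 15; P(S_15=m) = C(15,(15+m)/2)/2^15.
Total paths: 2^15 = 32768
Distribution: P(S=-15)=1/32768, P(S=-13)=15/32768, P(S=-11)=105/32768, P(S=-9)=455/32768, P(S=-7)=1365/32768, P(S=-5)=3003/32768, P(S=-3)=5005/32768, P(S=-1)=6435/32768, P(S=1)=6435/32768, P(S=3)=5005/32768, P(S=5)=3003/32768, P(S=7)=1365/32768, P(S=9)=455/32768, P(S=11)=105/32768, P(S=13)=15/32768, P(S=15)=1/32768
E[|S_15|] = Σ_m |m|·P(S_15=m) = 102960/32768 = 6435/2048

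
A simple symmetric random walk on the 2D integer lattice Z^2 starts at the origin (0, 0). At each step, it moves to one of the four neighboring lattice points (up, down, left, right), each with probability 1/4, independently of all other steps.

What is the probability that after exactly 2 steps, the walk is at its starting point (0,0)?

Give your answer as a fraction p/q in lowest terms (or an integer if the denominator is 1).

Answer: 1/4

Derivation:
Let h be the number of horizontal steps (so 2-h are vertical). To end at (0,0) need (h+0)/2 right-steps and ((2-h)+0)/2 up-steps.
Sum over h with 0 ≤ h ≤ 2, h ≡ 0 (mod 2), 2-h ≡ 0 (mod 2):
h=0: C(2,0)·C(0,0)·C(2,1) = 1·1·2 = 2
h=2: C(2,2)·C(2,1)·C(0,0) = 1·2·1 = 2
Total favorable: 4
Total paths: 4^2 = 16
P = 4/16 = 1/4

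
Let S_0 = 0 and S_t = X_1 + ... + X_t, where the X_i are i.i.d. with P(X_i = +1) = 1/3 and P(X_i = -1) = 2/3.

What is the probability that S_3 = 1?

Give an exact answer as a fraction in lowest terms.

To reach position 1 after 3 steps: need 2 steps of +1 and 1 step of -1.
Number of such sequences: C(3,2) = 3
Each has probability (1/3)^2 · (2/3)^1 = 2/27
P = 3 · 2/27 = 2/9

Answer: 2/9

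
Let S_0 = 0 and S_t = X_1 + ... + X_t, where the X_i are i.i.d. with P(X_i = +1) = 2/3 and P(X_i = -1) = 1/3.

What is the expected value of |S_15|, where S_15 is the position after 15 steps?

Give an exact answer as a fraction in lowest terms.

S_15 takes values m ≡ 1 (mod 2) with |m| ≤ 15; P(S_15=m) = C(15,(15+m)/2) · (2/3)^((15+m)/2) · (1/3)^((15-m)/2).
Distribution: P(S=-15)=1/14348907, P(S=-13)=10/4782969, P(S=-11)=140/4782969, P(S=-9)=3640/14348907, P(S=-7)=7280/4782969, P(S=-5)=32032/4782969, P(S=-3)=320320/14348907, P(S=-1)=91520/1594323, P(S=1)=183040/1594323, P(S=3)=2562560/14348907, P(S=5)=1025024/4782969, P(S=7)=931840/4782969, P(S=9)=1863680/14348907, P(S=11)=286720/4782969, P(S=13)=81920/4782969, P(S=15)=32768/14348907
E[|S_15|] = Σ_m |m|·P(S_15=m) = 2839115/531441

Answer: 2839115/531441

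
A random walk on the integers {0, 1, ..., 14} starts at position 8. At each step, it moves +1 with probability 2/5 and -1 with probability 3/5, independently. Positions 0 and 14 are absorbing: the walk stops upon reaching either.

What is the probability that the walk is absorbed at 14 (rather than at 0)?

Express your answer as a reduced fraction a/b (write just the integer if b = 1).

Answer: 80704/953317

Derivation:
Biased walk: p = 2/5, q = 3/5, r = q/p = 3/2
Gambler's ruin: P(hit 14 before 0 | start at 8) = (1 - r^a)/(1 - r^N)
r^8 = 6561/256; r^14 = 4782969/16384
P = (1 - 6561/256) / (1 - 4782969/16384) = -6305/256 / -4766585/16384 = 80704/953317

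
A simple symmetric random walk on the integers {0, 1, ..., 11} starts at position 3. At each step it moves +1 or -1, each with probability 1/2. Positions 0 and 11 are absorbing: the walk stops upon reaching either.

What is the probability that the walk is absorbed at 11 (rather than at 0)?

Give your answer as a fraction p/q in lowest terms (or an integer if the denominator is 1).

Symmetric walk (p = 1/2): the harmonic-function argument gives P(hit 11 before 0 | start at 3) = a/N.
P = 3/11 = 3/11

Answer: 3/11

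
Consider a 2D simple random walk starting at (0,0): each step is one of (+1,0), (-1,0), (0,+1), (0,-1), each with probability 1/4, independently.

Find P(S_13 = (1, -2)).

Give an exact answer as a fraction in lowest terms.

Answer: 552123/16777216

Derivation:
Let h be the number of horizontal steps (so 13-h are vertical). To end at (1,-2) need (h+1)/2 right-steps and ((13-h)-2)/2 up-steps.
Sum over h with 1 ≤ h ≤ 11, h ≡ 1 (mod 2), 13-h ≡ 0 (mod 2):
h=1: C(13,1)·C(1,1)·C(12,5) = 13·1·792 = 10296
h=3: C(13,3)·C(3,2)·C(10,4) = 286·3·210 = 180180
h=5: C(13,5)·C(5,3)·C(8,3) = 1287·10·56 = 720720
h=7: C(13,7)·C(7,4)·C(6,2) = 1716·35·15 = 900900
h=9: C(13,9)·C(9,5)·C(4,1) = 715·126·4 = 360360
h=11: C(13,11)·C(11,6)·C(2,0) = 78·462·1 = 36036
Total favorable: 2208492
Total paths: 4^13 = 67108864
P = 2208492/67108864 = 552123/16777216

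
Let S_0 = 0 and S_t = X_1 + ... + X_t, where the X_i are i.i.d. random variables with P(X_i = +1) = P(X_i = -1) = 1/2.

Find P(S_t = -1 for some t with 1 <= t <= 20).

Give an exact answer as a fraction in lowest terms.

Count via complement. Let g(t,s) = #length-t paths at position s with S_1..S_t all ≠ -1.
g(t,s) = g(t-1,s-1) + g(t-1,s+1) for s ≠ -1; g(t,-1) = 0.
t=0: g(0,0)=1
t=1: g(1,1)=1
t=2: g(2,0)=1 g(2,2)=1
t=3: g(3,1)=2 g(3,3)=1
t=4: g(4,0)=2 g(4,2)=3 g(4,4)=1
t=5: g(5,1)=5 g(5,3)=4 g(5,5)=1
t=6: g(6,0)=5 g(6,2)=9 g(6,4)=5 g(6,6)=1
t=7: g(7,1)=14 g(7,3)=14 g(7,5)=6 g(7,7)=1
t=8: g(8,0)=14 g(8,2)=28 g(8,4)=20 g(8,6)=7 g(8,8)=1
t=9: g(9,1)=42 g(9,3)=48 g(9,5)=27 g(9,7)=8 g(9,9)=1
t=10: g(10,0)=42 g(10,2)=90 g(10,4)=75 g(10,6)=35 g(10,8)=9 g(10,10)=1
t=11: g(11,1)=132 g(11,3)=165 g(11,5)=110 g(11,7)=44 g(11,9)=10 g(11,11)=1
t=12: g(12,0)=132 g(12,2)=297 g(12,4)=275 g(12,6)=154 g(12,8)=54 g(12,10)=11 g(12,12)=1
t=13: g(13,1)=429 g(13,3)=572 g(13,5)=429 g(13,7)=208 g(13,9)=65 g(13,11)=12 g(13,13)=1
t=14: g(14,0)=429 g(14,2)=1001 g(14,4)=1001 g(14,6)=637 g(14,8)=273 g(14,10)=77 g(14,12)=13 g(14,14)=1
t=15: g(15,1)=1430 g(15,3)=2002 g(15,5)=1638 g(15,7)=910 g(15,9)=350 g(15,11)=90 g(15,13)=14 g(15,15)=1
t=16: g(16,0)=1430 g(16,2)=3432 g(16,4)=3640 g(16,6)=2548 g(16,8)=1260 g(16,10)=440 g(16,12)=104 g(16,14)=15 g(16,16)=1
t=17: g(17,1)=4862 g(17,3)=7072 g(17,5)=6188 g(17,7)=3808 g(17,9)=1700 g(17,11)=544 g(17,13)=119 g(17,15)=16 g(17,17)=1
t=18: g(18,0)=4862 g(18,2)=11934 g(18,4)=13260 g(18,6)=9996 g(18,8)=5508 g(18,10)=2244 g(18,12)=663 g(18,14)=135 g(18,16)=17 g(18,18)=1
t=19: g(19,1)=16796 g(19,3)=25194 g(19,5)=23256 g(19,7)=15504 g(19,9)=7752 g(19,11)=2907 g(19,13)=798 g(19,15)=152 g(19,17)=18 g(19,19)=1
t=20: g(20,0)=16796 g(20,2)=41990 g(20,4)=48450 g(20,6)=38760 g(20,8)=23256 g(20,10)=10659 g(20,12)=3705 g(20,14)=950 g(20,16)=170 g(20,18)=19 g(20,20)=1
Paths never hitting -1: Σ_s g(20,s) = 184756
Paths hitting -1: 2^20 - 184756 = 863820
P = 863820/1048576 = 215955/262144

Answer: 215955/262144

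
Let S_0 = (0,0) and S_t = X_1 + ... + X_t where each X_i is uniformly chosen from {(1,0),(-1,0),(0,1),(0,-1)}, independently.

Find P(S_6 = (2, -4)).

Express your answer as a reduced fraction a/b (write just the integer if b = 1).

Let h be the number of horizontal steps (so 6-h are vertical). To end at (2,-4) need (h+2)/2 right-steps and ((6-h)-4)/2 up-steps.
Sum over h with 2 ≤ h ≤ 2, h ≡ 0 (mod 2), 6-h ≡ 0 (mod 2):
h=2: C(6,2)·C(2,2)·C(4,0) = 15·1·1 = 15
Total favorable: 15
Total paths: 4^6 = 4096
P = 15/4096 = 15/4096

Answer: 15/4096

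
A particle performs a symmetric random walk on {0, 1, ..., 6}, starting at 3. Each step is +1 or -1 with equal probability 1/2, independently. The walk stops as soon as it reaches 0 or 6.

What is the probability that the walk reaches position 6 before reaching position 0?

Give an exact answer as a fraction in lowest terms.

Symmetric walk (p = 1/2): the harmonic-function argument gives P(hit 6 before 0 | start at 3) = a/N.
P = 3/6 = 1/2

Answer: 1/2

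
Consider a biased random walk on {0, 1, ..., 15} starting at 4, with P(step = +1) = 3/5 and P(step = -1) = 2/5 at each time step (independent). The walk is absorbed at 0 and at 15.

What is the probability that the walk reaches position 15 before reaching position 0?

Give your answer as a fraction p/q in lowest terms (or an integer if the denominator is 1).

Answer: 11514555/14316139

Derivation:
Biased walk: p = 3/5, q = 2/5, r = q/p = 2/3
Gambler's ruin: P(hit 15 before 0 | start at 4) = (1 - r^a)/(1 - r^N)
r^4 = 16/81; r^15 = 32768/14348907
P = (1 - 16/81) / (1 - 32768/14348907) = 65/81 / 14316139/14348907 = 11514555/14316139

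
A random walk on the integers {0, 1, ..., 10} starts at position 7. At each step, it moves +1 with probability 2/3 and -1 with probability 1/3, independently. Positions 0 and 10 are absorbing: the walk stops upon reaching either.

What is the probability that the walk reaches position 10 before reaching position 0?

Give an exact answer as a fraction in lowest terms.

Biased walk: p = 2/3, q = 1/3, r = q/p = 1/2
Gambler's ruin: P(hit 10 before 0 | start at 7) = (1 - r^a)/(1 - r^N)
r^7 = 1/128; r^10 = 1/1024
P = (1 - 1/128) / (1 - 1/1024) = 127/128 / 1023/1024 = 1016/1023

Answer: 1016/1023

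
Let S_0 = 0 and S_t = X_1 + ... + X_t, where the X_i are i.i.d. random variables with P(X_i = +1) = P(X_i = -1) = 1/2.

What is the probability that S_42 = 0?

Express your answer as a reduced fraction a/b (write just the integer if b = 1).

To return to 0 after 42 steps: need exactly 21 steps of +1 and 21 of -1.
Favorable paths: C(42,21) = 538257874440
Total paths: 2^42 = 4398046511104
P = 538257874440/4398046511104 = 67282234305/549755813888

Answer: 67282234305/549755813888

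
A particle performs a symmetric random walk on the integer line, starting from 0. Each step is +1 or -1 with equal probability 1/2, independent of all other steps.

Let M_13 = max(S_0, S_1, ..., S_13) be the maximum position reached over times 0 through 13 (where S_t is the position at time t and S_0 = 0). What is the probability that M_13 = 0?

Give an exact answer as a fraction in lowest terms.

Let M_13 = max(S_0,...,S_13). Use the reflection principle: for j ≥ 1, #{paths with M_13 ≥ j} = #{S_13 ≥ j} + #{S_13 ≥ j+1}.
P(M_13 ≥ 0) = 1 since S_0 = 0, so #{M_13 ≥ 0} = 8192.
#{M_13 ≥ 1} = #{S_13 ≥ 1} + #{S_13 ≥ 2} = 4096 + 2380 = 6476.
#{M_13 = 0} = 8192 - 6476 = 1716.
P(M_13 = 0) = 1716/8192 = 429/2048

Answer: 429/2048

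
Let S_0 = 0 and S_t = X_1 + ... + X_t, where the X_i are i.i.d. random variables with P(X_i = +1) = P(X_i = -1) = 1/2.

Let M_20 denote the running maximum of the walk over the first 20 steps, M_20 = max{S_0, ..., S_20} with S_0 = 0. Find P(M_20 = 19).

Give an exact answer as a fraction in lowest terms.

Answer: 1/1048576

Derivation:
Let M_20 = max(S_0,...,S_20). Use the reflection principle: for j ≥ 1, #{paths with M_20 ≥ j} = #{S_20 ≥ j} + #{S_20 ≥ j+1}.
By reflection, #{M_20 ≥ 19} = #{S_20 ≥ 19} + #{S_20 ≥ 20} = 1 + 1 = 2.
#{M_20 ≥ 20} = #{S_20 ≥ 20} + #{S_20 ≥ 21} = 1 + 0 = 1.
#{M_20 = 19} = 2 - 1 = 1.
P(M_20 = 19) = 1/1048576 = 1/1048576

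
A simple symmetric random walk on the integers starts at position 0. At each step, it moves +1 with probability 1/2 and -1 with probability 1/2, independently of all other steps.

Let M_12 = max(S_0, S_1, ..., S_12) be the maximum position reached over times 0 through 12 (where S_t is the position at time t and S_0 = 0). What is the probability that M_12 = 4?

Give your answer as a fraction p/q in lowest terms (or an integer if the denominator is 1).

Answer: 495/4096

Derivation:
Let M_12 = max(S_0,...,S_12). Use the reflection principle: for j ≥ 1, #{paths with M_12 ≥ j} = #{S_12 ≥ j} + #{S_12 ≥ j+1}.
By reflection, #{M_12 ≥ 4} = #{S_12 ≥ 4} + #{S_12 ≥ 5} = 794 + 299 = 1093.
#{M_12 ≥ 5} = #{S_12 ≥ 5} + #{S_12 ≥ 6} = 299 + 299 = 598.
#{M_12 = 4} = 1093 - 598 = 495.
P(M_12 = 4) = 495/4096 = 495/4096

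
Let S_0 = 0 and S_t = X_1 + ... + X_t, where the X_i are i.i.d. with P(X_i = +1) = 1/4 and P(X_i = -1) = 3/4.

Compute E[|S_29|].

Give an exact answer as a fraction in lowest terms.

Answer: 130659988496489167/9007199254740992

Derivation:
S_29 takes values m ≡ 1 (mod 2) with |m| ≤ 29; P(S_29=m) = C(29,(29+m)/2) · (1/4)^((29+m)/2) · (3/4)^((29-m)/2).
Distribution: P(S=-29)=68630377364883/288230376151711744, P(S=-27)=663426981193869/288230376151711744, P(S=-25)=1547996289452361/144115188075855872, P(S=-23)=4643988868357083/144115188075855872, P(S=-21)=20123951762880693/288230376151711744, P(S=-19)=33539919604801155/288230376151711744, P(S=-17)=11179973201600385/72057594037927936, P(S=-15)=12244732554133755/72057594037927936, P(S=-13)=44897352698490435/288230376151711744, P(S=-11)=34920163209937005/288230376151711744, P(S=-9)=11640054403312335/144115188075855872, P(S=-7)=6701849504937405/144115188075855872, P(S=-5)=6701849504937405/288230376151711744, P(S=-3)=2921319014972715/288230376151711744, P(S=-1)=139110429284415/36028797018963968, P(S=1)=46370143094805/36028797018963968, P(S=3)=108197000554545/288230376151711744, P(S=5)=27579627592335/288230376151711744, P(S=7)=3064403065815/144115188075855872, P(S=9)=591376030245/144115188075855872, P(S=11)=197125343415/288230376151711744, P(S=13)=28160763345/288230376151711744, P(S=15)=853356465/72057594037927936, P(S=17)=86572395/72057594037927936, P(S=19)=28857465/288230376151711744, P(S=21)=1923831/288230376151711744, P(S=23)=49329/144115188075855872, P(S=25)=1827/144115188075855872, P(S=27)=87/288230376151711744, P(S=29)=1/288230376151711744
E[|S_29|] = Σ_m |m|·P(S_29=m) = 130659988496489167/9007199254740992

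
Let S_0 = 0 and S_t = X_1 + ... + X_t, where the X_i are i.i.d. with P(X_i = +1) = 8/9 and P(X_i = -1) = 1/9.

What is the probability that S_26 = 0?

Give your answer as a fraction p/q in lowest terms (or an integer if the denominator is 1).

To be at 0 after 26 steps: need exactly 13 steps of +1 and 13 of -1.
Number of such sequences: C(26,13) = 10400600
Each has probability (8/9)^13 · (1/9)^13 = 549755813888/6461081889226673298932241
P = 10400600 · 549755813888/6461081889226673298932241 = 5717790317923532800/6461081889226673298932241

Answer: 5717790317923532800/6461081889226673298932241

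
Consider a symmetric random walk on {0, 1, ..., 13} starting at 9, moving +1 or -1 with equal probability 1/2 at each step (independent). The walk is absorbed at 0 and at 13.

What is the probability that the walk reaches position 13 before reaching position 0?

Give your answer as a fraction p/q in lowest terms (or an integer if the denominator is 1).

Symmetric walk (p = 1/2): the harmonic-function argument gives P(hit 13 before 0 | start at 9) = a/N.
P = 9/13 = 9/13

Answer: 9/13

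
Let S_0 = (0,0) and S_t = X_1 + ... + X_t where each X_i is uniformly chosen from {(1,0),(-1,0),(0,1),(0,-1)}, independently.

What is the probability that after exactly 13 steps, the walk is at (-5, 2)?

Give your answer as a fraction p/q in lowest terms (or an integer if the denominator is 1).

Let h be the number of horizontal steps (so 13-h are vertical). To end at (-5,2) need (h-5)/2 right-steps and ((13-h)+2)/2 up-steps.
Sum over h with 5 ≤ h ≤ 11, h ≡ 1 (mod 2), 13-h ≡ 0 (mod 2):
h=5: C(13,5)·C(5,0)·C(8,5) = 1287·1·56 = 72072
h=7: C(13,7)·C(7,1)·C(6,4) = 1716·7·15 = 180180
h=9: C(13,9)·C(9,2)·C(4,3) = 715·36·4 = 102960
h=11: C(13,11)·C(11,3)·C(2,2) = 78·165·1 = 12870
Total favorable: 368082
Total paths: 4^13 = 67108864
P = 368082/67108864 = 184041/33554432

Answer: 184041/33554432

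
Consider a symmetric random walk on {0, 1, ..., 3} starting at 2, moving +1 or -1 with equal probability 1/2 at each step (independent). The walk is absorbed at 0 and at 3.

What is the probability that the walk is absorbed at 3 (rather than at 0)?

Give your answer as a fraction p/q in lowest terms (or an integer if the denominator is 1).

Symmetric walk (p = 1/2): the harmonic-function argument gives P(hit 3 before 0 | start at 2) = a/N.
P = 2/3 = 2/3

Answer: 2/3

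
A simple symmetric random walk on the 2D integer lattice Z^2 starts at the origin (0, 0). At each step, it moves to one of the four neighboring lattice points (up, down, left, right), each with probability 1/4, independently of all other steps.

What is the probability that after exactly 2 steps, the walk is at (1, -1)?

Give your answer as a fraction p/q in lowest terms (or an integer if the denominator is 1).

Answer: 1/8

Derivation:
Let h be the number of horizontal steps (so 2-h are vertical). To end at (1,-1) need (h+1)/2 right-steps and ((2-h)-1)/2 up-steps.
Sum over h with 1 ≤ h ≤ 1, h ≡ 1 (mod 2), 2-h ≡ 1 (mod 2):
h=1: C(2,1)·C(1,1)·C(1,0) = 2·1·1 = 2
Total favorable: 2
Total paths: 4^2 = 16
P = 2/16 = 1/8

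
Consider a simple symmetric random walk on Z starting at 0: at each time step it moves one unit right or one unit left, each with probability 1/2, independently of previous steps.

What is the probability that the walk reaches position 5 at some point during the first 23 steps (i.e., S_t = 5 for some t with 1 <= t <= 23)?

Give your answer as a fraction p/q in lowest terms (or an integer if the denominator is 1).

Count via complement. Let g(t,s) = #length-t paths at position s with S_1..S_t all ≠ 5.
g(t,s) = g(t-1,s-1) + g(t-1,s+1) for s ≠ 5; g(t,5) = 0.
t=0: g(0,0)=1
t=1: g(1,-1)=1 g(1,1)=1
t=2: g(2,-2)=1 g(2,0)=2 g(2,2)=1
t=3: g(3,-3)=1 g(3,-1)=3 g(3,1)=3 g(3,3)=1
t=4: g(4,-4)=1 g(4,-2)=4 g(4,0)=6 g(4,2)=4 g(4,4)=1
t=5: g(5,-5)=1 g(5,-3)=5 g(5,-1)=10 g(5,1)=10 g(5,3)=5
t=6: g(6,-6)=1 g(6,-4)=6 g(6,-2)=15 g(6,0)=20 g(6,2)=15 g(6,4)=5
t=7: g(7,-7)=1 g(7,-5)=7 g(7,-3)=21 g(7,-1)=35 g(7,1)=35 g(7,3)=20
t=8: g(8,-8)=1 g(8,-6)=8 g(8,-4)=28 g(8,-2)=56 g(8,0)=70 g(8,2)=55 g(8,4)=20
t=9: g(9,-9)=1 g(9,-7)=9 g(9,-5)=36 g(9,-3)=84 g(9,-1)=126 g(9,1)=125 g(9,3)=75
t=10: g(10,-10)=1 g(10,-8)=10 g(10,-6)=45 g(10,-4)=120 g(10,-2)=210 g(10,0)=251 g(10,2)=200 g(10,4)=75
t=11: g(11,-11)=1 g(11,-9)=11 g(11,-7)=55 g(11,-5)=165 g(11,-3)=330 g(11,-1)=461 g(11,1)=451 g(11,3)=275
t=12: g(12,-12)=1 g(12,-10)=12 g(12,-8)=66 g(12,-6)=220 g(12,-4)=495 g(12,-2)=791 g(12,0)=912 g(12,2)=726 g(12,4)=275
t=13: g(13,-13)=1 g(13,-11)=13 g(13,-9)=78 g(13,-7)=286 g(13,-5)=715 g(13,-3)=1286 g(13,-1)=1703 g(13,1)=1638 g(13,3)=1001
t=14: g(14,-14)=1 g(14,-12)=14 g(14,-10)=91 g(14,-8)=364 g(14,-6)=1001 g(14,-4)=2001 g(14,-2)=2989 g(14,0)=3341 g(14,2)=2639 g(14,4)=1001
t=15: g(15,-15)=1 g(15,-13)=15 g(15,-11)=105 g(15,-9)=455 g(15,-7)=1365 g(15,-5)=3002 g(15,-3)=4990 g(15,-1)=6330 g(15,1)=5980 g(15,3)=3640
t=16: g(16,-16)=1 g(16,-14)=16 g(16,-12)=120 g(16,-10)=560 g(16,-8)=1820 g(16,-6)=4367 g(16,-4)=7992 g(16,-2)=11320 g(16,0)=12310 g(16,2)=9620 g(16,4)=3640
t=17: g(17,-17)=1 g(17,-15)=17 g(17,-13)=136 g(17,-11)=680 g(17,-9)=2380 g(17,-7)=6187 g(17,-5)=12359 g(17,-3)=19312 g(17,-1)=23630 g(17,1)=21930 g(17,3)=13260
t=18: g(18,-18)=1 g(18,-16)=18 g(18,-14)=153 g(18,-12)=816 g(18,-10)=3060 g(18,-8)=8567 g(18,-6)=18546 g(18,-4)=31671 g(18,-2)=42942 g(18,0)=45560 g(18,2)=35190 g(18,4)=13260
t=19: g(19,-19)=1 g(19,-17)=19 g(19,-15)=171 g(19,-13)=969 g(19,-11)=3876 g(19,-9)=11627 g(19,-7)=27113 g(19,-5)=50217 g(19,-3)=74613 g(19,-1)=88502 g(19,1)=80750 g(19,3)=48450
t=20: g(20,-20)=1 g(20,-18)=20 g(20,-16)=190 g(20,-14)=1140 g(20,-12)=4845 g(20,-10)=15503 g(20,-8)=38740 g(20,-6)=77330 g(20,-4)=124830 g(20,-2)=163115 g(20,0)=169252 g(20,2)=129200 g(20,4)=48450
t=21: g(21,-21)=1 g(21,-19)=21 g(21,-17)=210 g(21,-15)=1330 g(21,-13)=5985 g(21,-11)=20348 g(21,-9)=54243 g(21,-7)=116070 g(21,-5)=202160 g(21,-3)=287945 g(21,-1)=332367 g(21,1)=298452 g(21,3)=177650
t=22: g(22,-22)=1 g(22,-20)=22 g(22,-18)=231 g(22,-16)=1540 g(22,-14)=7315 g(22,-12)=26333 g(22,-10)=74591 g(22,-8)=170313 g(22,-6)=318230 g(22,-4)=490105 g(22,-2)=620312 g(22,0)=630819 g(22,2)=476102 g(22,4)=177650
t=23: g(23,-23)=1 g(23,-21)=23 g(23,-19)=253 g(23,-17)=1771 g(23,-15)=8855 g(23,-13)=33648 g(23,-11)=100924 g(23,-9)=244904 g(23,-7)=488543 g(23,-5)=808335 g(23,-3)=1110417 g(23,-1)=1251131 g(23,1)=1106921 g(23,3)=653752
Paths never hitting 5: Σ_s g(23,s) = 5809478
Paths hitting 5: 2^23 - 5809478 = 2579130
P = 2579130/8388608 = 1289565/4194304

Answer: 1289565/4194304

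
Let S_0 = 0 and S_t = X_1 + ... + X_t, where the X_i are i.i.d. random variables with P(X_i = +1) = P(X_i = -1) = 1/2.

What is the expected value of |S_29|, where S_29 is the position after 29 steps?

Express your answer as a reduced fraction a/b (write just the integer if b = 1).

S_29 takes values m ≡ 1 (mod 2) with |m| ≤ 29; P(S_29=m) = C(29,(29+m)/2)/2^29.
Total paths: 2^29 = 536870912
Distribution: P(S=-29)=1/536870912, P(S=-27)=29/536870912, P(S=-25)=406/536870912, P(S=-23)=3654/536870912, P(S=-21)=23751/536870912, P(S=-19)=118755/536870912, P(S=-17)=475020/536870912, P(S=-15)=1560780/536870912, P(S=-13)=4292145/536870912, P(S=-11)=10015005/536870912, P(S=-9)=20030010/536870912, P(S=-7)=34597290/536870912, P(S=-5)=51895935/536870912, P(S=-3)=67863915/536870912, P(S=-1)=77558760/536870912, P(S=1)=77558760/536870912, P(S=3)=67863915/536870912, P(S=5)=51895935/536870912, P(S=7)=34597290/536870912, P(S=9)=20030010/536870912, P(S=11)=10015005/536870912, P(S=13)=4292145/536870912, P(S=15)=1560780/536870912, P(S=17)=475020/536870912, P(S=19)=118755/536870912, P(S=21)=23751/536870912, P(S=23)=3654/536870912, P(S=25)=406/536870912, P(S=27)=29/536870912, P(S=29)=1/536870912
E[|S_29|] = Σ_m |m|·P(S_29=m) = 2326762800/536870912 = 145422675/33554432

Answer: 145422675/33554432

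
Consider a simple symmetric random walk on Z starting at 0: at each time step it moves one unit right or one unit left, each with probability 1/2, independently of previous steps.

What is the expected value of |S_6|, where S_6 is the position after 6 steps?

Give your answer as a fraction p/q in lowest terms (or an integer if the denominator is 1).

Answer: 15/8

Derivation:
S_6 takes values m ≡ 0 (mod 2) with |m| ≤ 6; P(S_6=m) = C(6,(6+m)/2)/2^6.
Total paths: 2^6 = 64
Distribution: P(S=-6)=1/64, P(S=-4)=6/64, P(S=-2)=15/64, P(S=0)=20/64, P(S=2)=15/64, P(S=4)=6/64, P(S=6)=1/64
E[|S_6|] = Σ_m |m|·P(S_6=m) = 120/64 = 15/8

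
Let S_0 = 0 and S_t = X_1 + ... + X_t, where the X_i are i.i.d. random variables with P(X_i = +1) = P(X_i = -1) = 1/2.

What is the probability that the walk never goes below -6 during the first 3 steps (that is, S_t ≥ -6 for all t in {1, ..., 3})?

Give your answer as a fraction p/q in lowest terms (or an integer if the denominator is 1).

Let f(t,s) = #length-t paths at position s with S_1..S_t all ≥ -6.
f(t,s) = f(t-1,s-1) + f(t-1,s+1) for s ≥ -6; f(t,s) = 0 for s < -6.
t=0: f(0,0)=1
t=1: f(1,-1)=1 f(1,1)=1
t=2: f(2,-2)=1 f(2,0)=2 f(2,2)=1
t=3: f(3,-3)=1 f(3,-1)=3 f(3,1)=3 f(3,3)=1
Σ_s f(3,s) = 8
P = 8/8 = 1

Answer: 1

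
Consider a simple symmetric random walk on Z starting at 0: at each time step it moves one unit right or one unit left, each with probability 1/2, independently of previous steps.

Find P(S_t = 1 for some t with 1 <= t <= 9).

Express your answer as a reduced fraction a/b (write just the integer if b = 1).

Count via complement. Let g(t,s) = #length-t paths at position s with S_1..S_t all ≠ 1.
g(t,s) = g(t-1,s-1) + g(t-1,s+1) for s ≠ 1; g(t,1) = 0.
t=0: g(0,0)=1
t=1: g(1,-1)=1
t=2: g(2,-2)=1 g(2,0)=1
t=3: g(3,-3)=1 g(3,-1)=2
t=4: g(4,-4)=1 g(4,-2)=3 g(4,0)=2
t=5: g(5,-5)=1 g(5,-3)=4 g(5,-1)=5
t=6: g(6,-6)=1 g(6,-4)=5 g(6,-2)=9 g(6,0)=5
t=7: g(7,-7)=1 g(7,-5)=6 g(7,-3)=14 g(7,-1)=14
t=8: g(8,-8)=1 g(8,-6)=7 g(8,-4)=20 g(8,-2)=28 g(8,0)=14
t=9: g(9,-9)=1 g(9,-7)=8 g(9,-5)=27 g(9,-3)=48 g(9,-1)=42
Paths never hitting 1: Σ_s g(9,s) = 126
Paths hitting 1: 2^9 - 126 = 386
P = 386/512 = 193/256

Answer: 193/256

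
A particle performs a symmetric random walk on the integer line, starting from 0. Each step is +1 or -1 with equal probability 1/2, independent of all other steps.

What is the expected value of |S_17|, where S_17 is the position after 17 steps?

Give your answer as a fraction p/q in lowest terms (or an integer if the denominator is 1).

S_17 takes values m ≡ 1 (mod 2) with |m| ≤ 17; P(S_17=m) = C(17,(17+m)/2)/2^17.
Total paths: 2^17 = 131072
Distribution: P(S=-17)=1/131072, P(S=-15)=17/131072, P(S=-13)=136/131072, P(S=-11)=680/131072, P(S=-9)=2380/131072, P(S=-7)=6188/131072, P(S=-5)=12376/131072, P(S=-3)=19448/131072, P(S=-1)=24310/131072, P(S=1)=24310/131072, P(S=3)=19448/131072, P(S=5)=12376/131072, P(S=7)=6188/131072, P(S=9)=2380/131072, P(S=11)=680/131072, P(S=13)=136/131072, P(S=15)=17/131072, P(S=17)=1/131072
E[|S_17|] = Σ_m |m|·P(S_17=m) = 437580/131072 = 109395/32768

Answer: 109395/32768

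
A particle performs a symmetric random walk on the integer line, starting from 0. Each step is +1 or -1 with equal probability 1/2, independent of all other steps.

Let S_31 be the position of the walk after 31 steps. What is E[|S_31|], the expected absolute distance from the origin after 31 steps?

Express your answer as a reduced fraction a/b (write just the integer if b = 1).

Answer: 300540195/67108864

Derivation:
S_31 takes values m ≡ 1 (mod 2) with |m| ≤ 31; P(S_31=m) = C(31,(31+m)/2)/2^31.
Total paths: 2^31 = 2147483648
Distribution: P(S=-31)=1/2147483648, P(S=-29)=31/2147483648, P(S=-27)=465/2147483648, P(S=-25)=4495/2147483648, P(S=-23)=31465/2147483648, P(S=-21)=169911/2147483648, P(S=-19)=736281/2147483648, P(S=-17)=2629575/2147483648, P(S=-15)=7888725/2147483648, P(S=-13)=20160075/2147483648, P(S=-11)=44352165/2147483648, P(S=-9)=84672315/2147483648, P(S=-7)=141120525/2147483648, P(S=-5)=206253075/2147483648, P(S=-3)=265182525/2147483648, P(S=-1)=300540195/2147483648, P(S=1)=300540195/2147483648, P(S=3)=265182525/2147483648, P(S=5)=206253075/2147483648, P(S=7)=141120525/2147483648, P(S=9)=84672315/2147483648, P(S=11)=44352165/2147483648, P(S=13)=20160075/2147483648, P(S=15)=7888725/2147483648, P(S=17)=2629575/2147483648, P(S=19)=736281/2147483648, P(S=21)=169911/2147483648, P(S=23)=31465/2147483648, P(S=25)=4495/2147483648, P(S=27)=465/2147483648, P(S=29)=31/2147483648, P(S=31)=1/2147483648
E[|S_31|] = Σ_m |m|·P(S_31=m) = 9617286240/2147483648 = 300540195/67108864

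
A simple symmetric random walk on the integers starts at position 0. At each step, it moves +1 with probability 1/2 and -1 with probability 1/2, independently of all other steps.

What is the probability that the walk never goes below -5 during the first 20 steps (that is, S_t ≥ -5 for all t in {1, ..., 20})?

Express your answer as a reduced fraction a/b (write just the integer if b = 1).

Let f(t,s) = #length-t paths at position s with S_1..S_t all ≥ -5.
f(t,s) = f(t-1,s-1) + f(t-1,s+1) for s ≥ -5; f(t,s) = 0 for s < -5.
t=0: f(0,0)=1
t=1: f(1,-1)=1 f(1,1)=1
t=2: f(2,-2)=1 f(2,0)=2 f(2,2)=1
t=3: f(3,-3)=1 f(3,-1)=3 f(3,1)=3 f(3,3)=1
t=4: f(4,-4)=1 f(4,-2)=4 f(4,0)=6 f(4,2)=4 f(4,4)=1
t=5: f(5,-5)=1 f(5,-3)=5 f(5,-1)=10 f(5,1)=10 f(5,3)=5 f(5,5)=1
t=6: f(6,-4)=6 f(6,-2)=15 f(6,0)=20 f(6,2)=15 f(6,4)=6 f(6,6)=1
t=7: f(7,-5)=6 f(7,-3)=21 f(7,-1)=35 f(7,1)=35 f(7,3)=21 f(7,5)=7 f(7,7)=1
t=8: f(8,-4)=27 f(8,-2)=56 f(8,0)=70 f(8,2)=56 f(8,4)=28 f(8,6)=8 f(8,8)=1
t=9: f(9,-5)=27 f(9,-3)=83 f(9,-1)=126 f(9,1)=126 f(9,3)=84 f(9,5)=36 f(9,7)=9 f(9,9)=1
t=10: f(10,-4)=110 f(10,-2)=209 f(10,0)=252 f(10,2)=210 f(10,4)=120 f(10,6)=45 f(10,8)=10 f(10,10)=1
t=11: f(11,-5)=110 f(11,-3)=319 f(11,-1)=461 f(11,1)=462 f(11,3)=330 f(11,5)=165 f(11,7)=55 f(11,9)=11 f(11,11)=1
t=12: f(12,-4)=429 f(12,-2)=780 f(12,0)=923 f(12,2)=792 f(12,4)=495 f(12,6)=220 f(12,8)=66 f(12,10)=12 f(12,12)=1
t=13: f(13,-5)=429 f(13,-3)=1209 f(13,-1)=1703 f(13,1)=1715 f(13,3)=1287 f(13,5)=715 f(13,7)=286 f(13,9)=78 f(13,11)=13 f(13,13)=1
t=14: f(14,-4)=1638 f(14,-2)=2912 f(14,0)=3418 f(14,2)=3002 f(14,4)=2002 f(14,6)=1001 f(14,8)=364 f(14,10)=91 f(14,12)=14 f(14,14)=1
t=15: f(15,-5)=1638 f(15,-3)=4550 f(15,-1)=6330 f(15,1)=6420 f(15,3)=5004 f(15,5)=3003 f(15,7)=1365 f(15,9)=455 f(15,11)=105 f(15,13)=15 f(15,15)=1
t=16: f(16,-4)=6188 f(16,-2)=10880 f(16,0)=12750 f(16,2)=11424 f(16,4)=8007 f(16,6)=4368 f(16,8)=1820 f(16,10)=560 f(16,12)=120 f(16,14)=16 f(16,16)=1
t=17: f(17,-5)=6188 f(17,-3)=17068 f(17,-1)=23630 f(17,1)=24174 f(17,3)=19431 f(17,5)=12375 f(17,7)=6188 f(17,9)=2380 f(17,11)=680 f(17,13)=136 f(17,15)=17 f(17,17)=1
t=18: f(18,-4)=23256 f(18,-2)=40698 f(18,0)=47804 f(18,2)=43605 f(18,4)=31806 f(18,6)=18563 f(18,8)=8568 f(18,10)=3060 f(18,12)=816 f(18,14)=153 f(18,16)=18 f(18,18)=1
t=19: f(19,-5)=23256 f(19,-3)=63954 f(19,-1)=88502 f(19,1)=91409 f(19,3)=75411 f(19,5)=50369 f(19,7)=27131 f(19,9)=11628 f(19,11)=3876 f(19,13)=969 f(19,15)=171 f(19,17)=19 f(19,19)=1
t=20: f(20,-4)=87210 f(20,-2)=152456 f(20,0)=179911 f(20,2)=166820 f(20,4)=125780 f(20,6)=77500 f(20,8)=38759 f(20,10)=15504 f(20,12)=4845 f(20,14)=1140 f(20,16)=190 f(20,18)=20 f(20,20)=1
Σ_s f(20,s) = 850136
P = 850136/1048576 = 106267/131072

Answer: 106267/131072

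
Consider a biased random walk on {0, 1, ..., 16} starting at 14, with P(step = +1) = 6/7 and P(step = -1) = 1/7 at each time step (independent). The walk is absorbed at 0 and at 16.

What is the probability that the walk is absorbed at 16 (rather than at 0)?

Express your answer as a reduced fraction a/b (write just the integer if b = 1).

Biased walk: p = 6/7, q = 1/7, r = q/p = 1/6
Gambler's ruin: P(hit 16 before 0 | start at 14) = (1 - r^a)/(1 - r^N)
r^14 = 1/78364164096; r^16 = 1/2821109907456
P = (1 - 1/78364164096) / (1 - 1/2821109907456) = 78364164095/78364164096 / 2821109907455/2821109907456 = 80603140212/80603140213

Answer: 80603140212/80603140213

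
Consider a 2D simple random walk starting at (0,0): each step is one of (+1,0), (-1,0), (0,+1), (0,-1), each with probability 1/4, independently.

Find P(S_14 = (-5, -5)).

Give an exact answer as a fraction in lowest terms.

Answer: 39039/33554432

Derivation:
Let h be the number of horizontal steps (so 14-h are vertical). To end at (-5,-5) need (h-5)/2 right-steps and ((14-h)-5)/2 up-steps.
Sum over h with 5 ≤ h ≤ 9, h ≡ 1 (mod 2), 14-h ≡ 1 (mod 2):
h=5: C(14,5)·C(5,0)·C(9,2) = 2002·1·36 = 72072
h=7: C(14,7)·C(7,1)·C(7,1) = 3432·7·7 = 168168
h=9: C(14,9)·C(9,2)·C(5,0) = 2002·36·1 = 72072
Total favorable: 312312
Total paths: 4^14 = 268435456
P = 312312/268435456 = 39039/33554432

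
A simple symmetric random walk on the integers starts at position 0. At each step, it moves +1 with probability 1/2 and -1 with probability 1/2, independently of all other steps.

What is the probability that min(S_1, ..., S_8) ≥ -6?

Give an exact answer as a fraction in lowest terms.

Answer: 127/128

Derivation:
Let f(t,s) = #length-t paths at position s with S_1..S_t all ≥ -6.
f(t,s) = f(t-1,s-1) + f(t-1,s+1) for s ≥ -6; f(t,s) = 0 for s < -6.
t=0: f(0,0)=1
t=1: f(1,-1)=1 f(1,1)=1
t=2: f(2,-2)=1 f(2,0)=2 f(2,2)=1
t=3: f(3,-3)=1 f(3,-1)=3 f(3,1)=3 f(3,3)=1
t=4: f(4,-4)=1 f(4,-2)=4 f(4,0)=6 f(4,2)=4 f(4,4)=1
t=5: f(5,-5)=1 f(5,-3)=5 f(5,-1)=10 f(5,1)=10 f(5,3)=5 f(5,5)=1
t=6: f(6,-6)=1 f(6,-4)=6 f(6,-2)=15 f(6,0)=20 f(6,2)=15 f(6,4)=6 f(6,6)=1
t=7: f(7,-5)=7 f(7,-3)=21 f(7,-1)=35 f(7,1)=35 f(7,3)=21 f(7,5)=7 f(7,7)=1
t=8: f(8,-6)=7 f(8,-4)=28 f(8,-2)=56 f(8,0)=70 f(8,2)=56 f(8,4)=28 f(8,6)=8 f(8,8)=1
Σ_s f(8,s) = 254
P = 254/256 = 127/128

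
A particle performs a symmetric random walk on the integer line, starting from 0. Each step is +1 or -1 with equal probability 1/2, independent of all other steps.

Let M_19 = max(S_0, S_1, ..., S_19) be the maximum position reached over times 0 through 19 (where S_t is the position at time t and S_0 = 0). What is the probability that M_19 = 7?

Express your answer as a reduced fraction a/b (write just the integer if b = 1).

Answer: 6783/131072

Derivation:
Let M_19 = max(S_0,...,S_19). Use the reflection principle: for j ≥ 1, #{paths with M_19 ≥ j} = #{S_19 ≥ j} + #{S_19 ≥ j+1}.
By reflection, #{M_19 ≥ 7} = #{S_19 ≥ 7} + #{S_19 ≥ 8} = 43796 + 16664 = 60460.
#{M_19 ≥ 8} = #{S_19 ≥ 8} + #{S_19 ≥ 9} = 16664 + 16664 = 33328.
#{M_19 = 7} = 60460 - 33328 = 27132.
P(M_19 = 7) = 27132/524288 = 6783/131072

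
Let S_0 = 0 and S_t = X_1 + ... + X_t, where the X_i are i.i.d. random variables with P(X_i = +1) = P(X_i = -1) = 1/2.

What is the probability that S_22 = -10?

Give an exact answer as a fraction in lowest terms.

Answer: 74613/4194304

Derivation:
To reach position -10 after 22 steps: need 6 steps of +1 and 16 of -1.
Favorable paths: C(22,6) = 74613
Total paths: 2^22 = 4194304
P = 74613/4194304 = 74613/4194304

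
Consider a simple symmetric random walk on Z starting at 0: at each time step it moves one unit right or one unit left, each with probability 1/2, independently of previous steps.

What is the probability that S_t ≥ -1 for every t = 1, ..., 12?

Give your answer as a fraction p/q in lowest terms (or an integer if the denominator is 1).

Answer: 429/1024

Derivation:
Let f(t,s) = #length-t paths at position s with S_1..S_t all ≥ -1.
f(t,s) = f(t-1,s-1) + f(t-1,s+1) for s ≥ -1; f(t,s) = 0 for s < -1.
t=0: f(0,0)=1
t=1: f(1,-1)=1 f(1,1)=1
t=2: f(2,0)=2 f(2,2)=1
t=3: f(3,-1)=2 f(3,1)=3 f(3,3)=1
t=4: f(4,0)=5 f(4,2)=4 f(4,4)=1
t=5: f(5,-1)=5 f(5,1)=9 f(5,3)=5 f(5,5)=1
t=6: f(6,0)=14 f(6,2)=14 f(6,4)=6 f(6,6)=1
t=7: f(7,-1)=14 f(7,1)=28 f(7,3)=20 f(7,5)=7 f(7,7)=1
t=8: f(8,0)=42 f(8,2)=48 f(8,4)=27 f(8,6)=8 f(8,8)=1
t=9: f(9,-1)=42 f(9,1)=90 f(9,3)=75 f(9,5)=35 f(9,7)=9 f(9,9)=1
t=10: f(10,0)=132 f(10,2)=165 f(10,4)=110 f(10,6)=44 f(10,8)=10 f(10,10)=1
t=11: f(11,-1)=132 f(11,1)=297 f(11,3)=275 f(11,5)=154 f(11,7)=54 f(11,9)=11 f(11,11)=1
t=12: f(12,0)=429 f(12,2)=572 f(12,4)=429 f(12,6)=208 f(12,8)=65 f(12,10)=12 f(12,12)=1
Σ_s f(12,s) = 1716
P = 1716/4096 = 429/1024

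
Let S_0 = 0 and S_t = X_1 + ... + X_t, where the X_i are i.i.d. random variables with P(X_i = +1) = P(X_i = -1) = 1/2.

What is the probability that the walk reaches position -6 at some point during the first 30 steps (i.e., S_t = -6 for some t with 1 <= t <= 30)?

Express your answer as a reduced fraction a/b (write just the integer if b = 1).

Count via complement. Let g(t,s) = #length-t paths at position s with S_1..S_t all ≠ -6.
g(t,s) = g(t-1,s-1) + g(t-1,s+1) for s ≠ -6; g(t,-6) = 0.
t=0: g(0,0)=1
t=1: g(1,-1)=1 g(1,1)=1
t=2: g(2,-2)=1 g(2,0)=2 g(2,2)=1
t=3: g(3,-3)=1 g(3,-1)=3 g(3,1)=3 g(3,3)=1
t=4: g(4,-4)=1 g(4,-2)=4 g(4,0)=6 g(4,2)=4 g(4,4)=1
t=5: g(5,-5)=1 g(5,-3)=5 g(5,-1)=10 g(5,1)=10 g(5,3)=5 g(5,5)=1
t=6: g(6,-4)=6 g(6,-2)=15 g(6,0)=20 g(6,2)=15 g(6,4)=6 g(6,6)=1
t=7: g(7,-5)=6 g(7,-3)=21 g(7,-1)=35 g(7,1)=35 g(7,3)=21 g(7,5)=7 g(7,7)=1
t=8: g(8,-4)=27 g(8,-2)=56 g(8,0)=70 g(8,2)=56 g(8,4)=28 g(8,6)=8 g(8,8)=1
t=9: g(9,-5)=27 g(9,-3)=83 g(9,-1)=126 g(9,1)=126 g(9,3)=84 g(9,5)=36 g(9,7)=9 g(9,9)=1
t=10: g(10,-4)=110 g(10,-2)=209 g(10,0)=252 g(10,2)=210 g(10,4)=120 g(10,6)=45 g(10,8)=10 g(10,10)=1
t=11: g(11,-5)=110 g(11,-3)=319 g(11,-1)=461 g(11,1)=462 g(11,3)=330 g(11,5)=165 g(11,7)=55 g(11,9)=11 g(11,11)=1
t=12: g(12,-4)=429 g(12,-2)=780 g(12,0)=923 g(12,2)=792 g(12,4)=495 g(12,6)=220 g(12,8)=66 g(12,10)=12 g(12,12)=1
t=13: g(13,-5)=429 g(13,-3)=1209 g(13,-1)=1703 g(13,1)=1715 g(13,3)=1287 g(13,5)=715 g(13,7)=286 g(13,9)=78 g(13,11)=13 g(13,13)=1
t=14: g(14,-4)=1638 g(14,-2)=2912 g(14,0)=3418 g(14,2)=3002 g(14,4)=2002 g(14,6)=1001 g(14,8)=364 g(14,10)=91 g(14,12)=14 g(14,14)=1
t=15: g(15,-5)=1638 g(15,-3)=4550 g(15,-1)=6330 g(15,1)=6420 g(15,3)=5004 g(15,5)=3003 g(15,7)=1365 g(15,9)=455 g(15,11)=105 g(15,13)=15 g(15,15)=1
t=16: g(16,-4)=6188 g(16,-2)=10880 g(16,0)=12750 g(16,2)=11424 g(16,4)=8007 g(16,6)=4368 g(16,8)=1820 g(16,10)=560 g(16,12)=120 g(16,14)=16 g(16,16)=1
t=17: g(17,-5)=6188 g(17,-3)=17068 g(17,-1)=23630 g(17,1)=24174 g(17,3)=19431 g(17,5)=12375 g(17,7)=6188 g(17,9)=2380 g(17,11)=680 g(17,13)=136 g(17,15)=17 g(17,17)=1
t=18: g(18,-4)=23256 g(18,-2)=40698 g(18,0)=47804 g(18,2)=43605 g(18,4)=31806 g(18,6)=18563 g(18,8)=8568 g(18,10)=3060 g(18,12)=816 g(18,14)=153 g(18,16)=18 g(18,18)=1
t=19: g(19,-5)=23256 g(19,-3)=63954 g(19,-1)=88502 g(19,1)=91409 g(19,3)=75411 g(19,5)=50369 g(19,7)=27131 g(19,9)=11628 g(19,11)=3876 g(19,13)=969 g(19,15)=171 g(19,17)=19 g(19,19)=1
t=20: g(20,-4)=87210 g(20,-2)=152456 g(20,0)=179911 g(20,2)=166820 g(20,4)=125780 g(20,6)=77500 g(20,8)=38759 g(20,10)=15504 g(20,12)=4845 g(20,14)=1140 g(20,16)=190 g(20,18)=20 g(20,20)=1
t=21: g(21,-5)=87210 g(21,-3)=239666 g(21,-1)=332367 g(21,1)=346731 g(21,3)=292600 g(21,5)=203280 g(21,7)=116259 g(21,9)=54263 g(21,11)=20349 g(21,13)=5985 g(21,15)=1330 g(21,17)=210 g(21,19)=21 g(21,21)=1
t=22: g(22,-4)=326876 g(22,-2)=572033 g(22,0)=679098 g(22,2)=639331 g(22,4)=495880 g(22,6)=319539 g(22,8)=170522 g(22,10)=74612 g(22,12)=26334 g(22,14)=7315 g(22,16)=1540 g(22,18)=231 g(22,20)=22 g(22,22)=1
t=23: g(23,-5)=326876 g(23,-3)=898909 g(23,-1)=1251131 g(23,1)=1318429 g(23,3)=1135211 g(23,5)=815419 g(23,7)=490061 g(23,9)=245134 g(23,11)=100946 g(23,13)=33649 g(23,15)=8855 g(23,17)=1771 g(23,19)=253 g(23,21)=23 g(23,23)=1
t=24: g(24,-4)=1225785 g(24,-2)=2150040 g(24,0)=2569560 g(24,2)=2453640 g(24,4)=1950630 g(24,6)=1305480 g(24,8)=735195 g(24,10)=346080 g(24,12)=134595 g(24,14)=42504 g(24,16)=10626 g(24,18)=2024 g(24,20)=276 g(24,22)=24 g(24,24)=1
t=25: g(25,-5)=1225785 g(25,-3)=3375825 g(25,-1)=4719600 g(25,1)=5023200 g(25,3)=4404270 g(25,5)=3256110 g(25,7)=2040675 g(25,9)=1081275 g(25,11)=480675 g(25,13)=177099 g(25,15)=53130 g(25,17)=12650 g(25,19)=2300 g(25,21)=300 g(25,23)=25 g(25,25)=1
t=26: g(26,-4)=4601610 g(26,-2)=8095425 g(26,0)=9742800 g(26,2)=9427470 g(26,4)=7660380 g(26,6)=5296785 g(26,8)=3121950 g(26,10)=1561950 g(26,12)=657774 g(26,14)=230229 g(26,16)=65780 g(26,18)=14950 g(26,20)=2600 g(26,22)=325 g(26,24)=26 g(26,26)=1
t=27: g(27,-5)=4601610 g(27,-3)=12697035 g(27,-1)=17838225 g(27,1)=19170270 g(27,3)=17087850 g(27,5)=12957165 g(27,7)=8418735 g(27,9)=4683900 g(27,11)=2219724 g(27,13)=888003 g(27,15)=296009 g(27,17)=80730 g(27,19)=17550 g(27,21)=2925 g(27,23)=351 g(27,25)=27 g(27,27)=1
t=28: g(28,-4)=17298645 g(28,-2)=30535260 g(28,0)=37008495 g(28,2)=36258120 g(28,4)=30045015 g(28,6)=21375900 g(28,8)=13102635 g(28,10)=6903624 g(28,12)=3107727 g(28,14)=1184012 g(28,16)=376739 g(28,18)=98280 g(28,20)=20475 g(28,22)=3276 g(28,24)=378 g(28,26)=28 g(28,28)=1
t=29: g(29,-5)=17298645 g(29,-3)=47833905 g(29,-1)=67543755 g(29,1)=73266615 g(29,3)=66303135 g(29,5)=51420915 g(29,7)=34478535 g(29,9)=20006259 g(29,11)=10011351 g(29,13)=4291739 g(29,15)=1560751 g(29,17)=475019 g(29,19)=118755 g(29,21)=23751 g(29,23)=3654 g(29,25)=406 g(29,27)=29 g(29,29)=1
t=30: g(30,-4)=65132550 g(30,-2)=115377660 g(30,0)=140810370 g(30,2)=139569750 g(30,4)=117724050 g(30,6)=85899450 g(30,8)=54484794 g(30,10)=30017610 g(30,12)=14303090 g(30,14)=5852490 g(30,16)=2035770 g(30,18)=593774 g(30,20)=142506 g(30,22)=27405 g(30,24)=4060 g(30,26)=435 g(30,28)=30 g(30,30)=1
Paths never hitting -6: Σ_s g(30,s) = 771975795
Paths hitting -6: 2^30 - 771975795 = 301766029
P = 301766029/1073741824 = 301766029/1073741824

Answer: 301766029/1073741824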